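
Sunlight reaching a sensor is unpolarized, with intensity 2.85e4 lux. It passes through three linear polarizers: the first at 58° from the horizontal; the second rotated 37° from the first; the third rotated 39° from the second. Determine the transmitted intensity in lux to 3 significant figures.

Unpolarized light through the first polarizer → I₁ = 2.85e4 lux/2 = 1.425e+04 lux, polarized at 58°.
I₂ = I₁ · cos²(37°) = 1.425e+04 · 0.6378 = 9089 lux.
I₃ = I₂ · cos²(39°) = 9089 · 0.604 = 5489 lux.

I ≈ 5490 lux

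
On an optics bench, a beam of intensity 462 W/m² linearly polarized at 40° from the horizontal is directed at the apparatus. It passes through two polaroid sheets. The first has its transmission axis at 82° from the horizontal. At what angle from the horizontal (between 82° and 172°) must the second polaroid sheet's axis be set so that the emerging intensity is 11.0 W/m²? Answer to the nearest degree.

θ ≈ 160°

I₁ = I₀ cos²(82° − 40°) = I₀ cos²(42°) = 0.5523 I₀.
Target fraction: 11.0 / 462 W/m² = 0.02381 of I₀.
Need I₂/I₀ = 0.02381, so cos²(θ − 82°) = 0.02381 / 0.5523 = 0.04311.
θ − 82° = arccos(√0.04311) = 78.0°, giving θ ≈ 82 + 78.0 = 160.0°.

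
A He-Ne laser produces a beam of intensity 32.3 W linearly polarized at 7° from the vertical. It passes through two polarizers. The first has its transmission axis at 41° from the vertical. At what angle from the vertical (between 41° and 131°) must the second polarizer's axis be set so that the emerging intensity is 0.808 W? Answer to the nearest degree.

By Malus's law, I₁ = I₀ cos²(41° − 7°) = I₀ cos²(34°) = 0.6873 I₀.
Target fraction: 0.808 / 32.3 W = 0.02502 of I₀.
Need I₂/I₀ = 0.02502, so cos²(θ − 41°) = 0.02502 / 0.6873 = 0.0364.
θ − 41° = arccos(√0.0364) = 79.0°, giving θ ≈ 41 + 79.0 = 120.0°.

θ ≈ 120°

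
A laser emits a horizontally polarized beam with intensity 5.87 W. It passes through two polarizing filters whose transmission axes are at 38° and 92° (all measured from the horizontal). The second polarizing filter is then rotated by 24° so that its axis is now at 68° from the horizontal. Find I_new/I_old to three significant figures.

I_new/I_old ≈ 2.17

Before rotation:
By Malus's law, I₁ = I₀ cos²(38° − 0°) = I₀ cos²(38°) = 0.621 I₀.
I₂ = I₁ cos²(92° − 38°) = 0.621 I₀ · cos²(54°) = 0.2145 I₀.
After rotation:
I₁ = I₀ cos²(38° − 0°) = I₀ cos²(38°) = 0.621 I₀.
I₂ = I₁ cos²(68° − 38°) = 0.621 I₀ · cos²(30°) = 0.4657 I₀.
Ratio = 0.4657 / 0.2145 = 2.171.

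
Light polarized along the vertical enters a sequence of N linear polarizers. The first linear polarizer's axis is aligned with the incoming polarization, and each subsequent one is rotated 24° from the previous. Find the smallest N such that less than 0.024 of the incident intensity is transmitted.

First polarizer is aligned with the polarization: full transmission.
Each further stage multiplies by cos²(24°) = 0.8346.
After N polarizers: T = 0.8346^(N−1). Require T < 0.024 ⇒ N−1 > ln(0.024)/ln(0.8346) = 20.62, so N−1 ≥ 21 and N = 22.
Check: N=22 gives T = 0.02242 < 0.024; N=21 gives T = 0.02687.

N = 22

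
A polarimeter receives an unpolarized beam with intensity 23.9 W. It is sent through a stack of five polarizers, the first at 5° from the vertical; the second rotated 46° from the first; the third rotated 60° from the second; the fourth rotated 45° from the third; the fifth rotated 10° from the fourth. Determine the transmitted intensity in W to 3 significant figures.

Unpolarized light through the first polarizer → I₁ = 23.9 W/2 = 11.95 W, polarized at 5°.
I₂ = I₁ · cos²(46°) = 11.95 · 0.4826 = 5.766 W.
I₃ = I₂ · cos²(60°) = 5.766 · 0.25 = 1.442 W.
I₄ = I₃ · cos²(45°) = 1.442 · 0.5 = 0.7208 W.
I₅ = I₄ · cos²(10°) = 0.7208 · 0.9698 = 0.6991 W.

I ≈ 0.699 W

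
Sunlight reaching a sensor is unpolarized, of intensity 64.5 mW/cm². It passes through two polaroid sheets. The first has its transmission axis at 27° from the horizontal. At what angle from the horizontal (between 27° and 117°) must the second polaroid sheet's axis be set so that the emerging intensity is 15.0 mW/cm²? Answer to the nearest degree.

Unpolarized light through the first polarizer → I₁ = ½ I₀, now polarized at 27°.
Target fraction: 15.0 / 64.5 mW/cm² = 0.2326 of I₀.
Need I₂/I₀ = 0.2326, so cos²(θ − 27°) = 0.2326 / 0.5 = 0.4651.
θ − 27° = arccos(√0.4651) = 47.0°, giving θ ≈ 27 + 47.0 = 74.0°.

θ ≈ 74°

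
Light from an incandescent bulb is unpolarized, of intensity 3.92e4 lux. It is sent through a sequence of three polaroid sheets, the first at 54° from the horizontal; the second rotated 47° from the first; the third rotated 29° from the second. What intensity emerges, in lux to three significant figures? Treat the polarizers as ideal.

Unpolarized light through the first polarizer → I₁ = 3.92e4 lux/2 = 1.96e+04 lux, polarized at 54°.
I₂ = I₁ · cos²(47°) = 1.96e+04 · 0.4651 = 9116 lux.
I₃ = I₂ · cos²(29°) = 9116 · 0.765 = 6974 lux.

I ≈ 6970 lux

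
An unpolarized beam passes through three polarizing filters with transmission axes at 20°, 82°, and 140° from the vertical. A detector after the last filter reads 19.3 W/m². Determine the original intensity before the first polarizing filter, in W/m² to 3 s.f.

I₀ ≈ 624 W/m²

Unpolarized light through the first polarizer → I₁ = ½ I₀, now polarized at 20°.
I₂ = I₁ cos²(82° − 20°) = 0.5 I₀ · cos²(62°) = 0.1102 I₀.
I₃ = I₂ cos²(140° − 82°) = 0.1102 I₀ · cos²(58°) = 0.03095 I₀.
So 19.3 W/m² = 0.03095 I₀, giving I₀ = 19.3/0.03095 = 623.7 W/m².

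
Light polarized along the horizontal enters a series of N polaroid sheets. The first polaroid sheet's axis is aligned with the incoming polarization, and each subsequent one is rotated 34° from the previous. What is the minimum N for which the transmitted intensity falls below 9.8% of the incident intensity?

First polarizer is aligned with the polarization: full transmission.
Each further stage multiplies by cos²(34°) = 0.6873.
After N polarizers: T = 0.6873^(N−1). Require T < 0.098 ⇒ N−1 > ln(0.098)/ln(0.6873) = 6.19, so N−1 ≥ 7 and N = 8.
Check: N=8 gives T = 0.07245 < 0.098; N=7 gives T = 0.1054.

N = 8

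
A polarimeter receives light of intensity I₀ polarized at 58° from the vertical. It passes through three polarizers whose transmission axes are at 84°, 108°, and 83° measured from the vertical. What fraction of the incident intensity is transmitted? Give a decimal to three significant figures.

I₁ = I₀ cos²(84° − 58°) = I₀ cos²(26°) = 0.8078 I₀.
I₂ = I₁ cos²(108° − 84°) = 0.8078 I₀ · cos²(24°) = 0.6742 I₀.
I₃ = I₂ cos²(83° − 108°) = 0.6742 I₀ · cos²(25°) = 0.5538 I₀.
Transmitted fraction = 0.5538.

≈ 0.554 I₀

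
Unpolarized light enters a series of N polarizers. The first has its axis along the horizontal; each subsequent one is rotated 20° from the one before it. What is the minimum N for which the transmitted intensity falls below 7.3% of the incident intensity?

N = 17

First polarizer halves the unpolarized light: factor 1/2.
Each further stage multiplies by cos²(20°) = 0.883.
After N polarizers: T = 0.5·0.883^(N−1). Require T < 0.073 ⇒ N−1 > ln(0.073/0.5)/ln(0.883) = 15.47, so N−1 ≥ 16 and N = 17.
Check: N=17 gives T = 0.06832 < 0.073; N=16 gives T = 0.07736.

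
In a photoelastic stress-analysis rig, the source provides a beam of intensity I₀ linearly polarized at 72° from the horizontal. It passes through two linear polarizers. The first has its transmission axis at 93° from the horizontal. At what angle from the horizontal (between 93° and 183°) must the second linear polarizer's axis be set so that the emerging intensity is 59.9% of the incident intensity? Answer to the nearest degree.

I₁ = I₀ cos²(93° − 72°) = I₀ cos²(21°) = 0.8716 I₀.
Need I₂/I₀ = 0.599, so cos²(θ − 93°) = 0.599 / 0.8716 = 0.6873.
θ − 93° = arccos(√0.6873) = 34.0°, giving θ ≈ 93 + 34.0 = 127.0°.

θ ≈ 127°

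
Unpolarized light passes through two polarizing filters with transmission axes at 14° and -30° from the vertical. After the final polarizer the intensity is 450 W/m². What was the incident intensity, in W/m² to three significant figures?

Unpolarized light through the first polarizer → I₁ = ½ I₀, now polarized at 14°.
I₂ = I₁ cos²(-30° − 14°) = 0.5 I₀ · cos²(44°) = 0.2587 I₀.
So 450 W/m² = 0.2587 I₀, giving I₀ = 450/0.2587 = 1739 W/m².

I₀ ≈ 1740 W/m²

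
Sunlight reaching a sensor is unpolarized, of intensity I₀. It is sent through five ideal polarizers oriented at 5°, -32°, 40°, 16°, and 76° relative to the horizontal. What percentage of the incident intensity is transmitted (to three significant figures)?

Unpolarized light through the first polarizer → I₁ = ½ I₀, now polarized at 5°.
I₂ = I₁ cos²(-32° − 5°) = 0.5 I₀ · cos²(37°) = 0.3189 I₀.
I₃ = I₂ cos²(40° + 32°) = 0.3189 I₀ · cos²(72°) = 0.03045 I₀.
I₄ = I₃ cos²(16° − 40°) = 0.03045 I₀ · cos²(24°) = 0.02542 I₀.
I₅ = I₄ cos²(76° − 16°) = 0.02542 I₀ · cos²(60°) = 0.006354 I₀.
That is 0.6354% of the incident intensity.

≈ 0.635%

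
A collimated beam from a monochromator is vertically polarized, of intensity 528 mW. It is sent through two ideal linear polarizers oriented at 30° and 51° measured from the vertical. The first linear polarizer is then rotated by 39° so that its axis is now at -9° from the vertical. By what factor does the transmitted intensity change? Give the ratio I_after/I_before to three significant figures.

I_new/I_old ≈ 0.373

Before rotation:
By Malus's law, I₁ = I₀ cos²(30° − 0°) = I₀ cos²(30°) = 0.75 I₀.
I₂ = I₁ cos²(51° − 30°) = 0.75 I₀ · cos²(21°) = 0.6537 I₀.
After rotation:
I₁ = I₀ cos²(-9° − 0°) = I₀ cos²(9°) = 0.9755 I₀.
I₂ = I₁ cos²(51° + 9°) = 0.9755 I₀ · cos²(60°) = 0.2439 I₀.
Ratio = 0.2439 / 0.6537 = 0.3731.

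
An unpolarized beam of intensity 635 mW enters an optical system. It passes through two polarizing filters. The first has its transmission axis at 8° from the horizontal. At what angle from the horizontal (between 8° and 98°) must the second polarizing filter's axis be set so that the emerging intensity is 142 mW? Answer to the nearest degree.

Unpolarized light through the first polarizer → I₁ = ½ I₀, now polarized at 8°.
Target fraction: 142 / 635 mW = 0.2236 of I₀.
Need I₂/I₀ = 0.2236, so cos²(θ − 8°) = 0.2236 / 0.5 = 0.4472.
θ − 8° = arccos(√0.4472) = 48.0°, giving θ ≈ 8 + 48.0 = 56.0°.

θ ≈ 56°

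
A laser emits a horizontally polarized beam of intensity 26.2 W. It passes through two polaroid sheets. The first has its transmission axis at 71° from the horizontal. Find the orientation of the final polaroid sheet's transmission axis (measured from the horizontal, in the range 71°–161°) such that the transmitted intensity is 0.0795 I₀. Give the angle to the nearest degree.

θ ≈ 101°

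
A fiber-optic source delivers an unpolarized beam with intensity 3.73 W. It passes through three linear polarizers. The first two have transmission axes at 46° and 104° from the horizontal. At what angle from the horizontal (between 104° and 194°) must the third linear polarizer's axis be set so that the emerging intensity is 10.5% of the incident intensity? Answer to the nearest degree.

Unpolarized light through the first polarizer → I₁ = ½ I₀, now polarized at 46°.
I₂ = I₁ cos²(104° − 46°) = 0.5 I₀ · cos²(58°) = 0.1404 I₀.
Need I₃/I₀ = 0.105, so cos²(θ − 104°) = 0.105 / 0.1404 = 0.7478.
θ − 104° = arccos(√0.7478) = 30.1°, giving θ ≈ 104 + 30.1 = 134.1°.

θ ≈ 134°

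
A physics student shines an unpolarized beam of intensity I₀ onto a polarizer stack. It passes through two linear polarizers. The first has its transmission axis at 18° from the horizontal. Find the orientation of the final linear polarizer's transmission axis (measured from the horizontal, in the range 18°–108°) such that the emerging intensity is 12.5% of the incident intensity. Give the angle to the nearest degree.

Unpolarized light through the first polarizer → I₁ = ½ I₀, now polarized at 18°.
Need I₂/I₀ = 0.125, so cos²(θ − 18°) = 0.125 / 0.5 = 0.25.
θ − 18° = arccos(√0.25) = 60.0°, giving θ ≈ 18 + 60.0 = 78.0°.

θ ≈ 78°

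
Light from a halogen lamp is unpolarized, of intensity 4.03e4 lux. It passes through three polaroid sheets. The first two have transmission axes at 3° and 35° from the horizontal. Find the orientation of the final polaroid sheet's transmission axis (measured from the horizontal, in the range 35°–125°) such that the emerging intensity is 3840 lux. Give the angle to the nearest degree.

θ ≈ 94°

Unpolarized light through the first polarizer → I₁ = ½ I₀, now polarized at 3°.
I₂ = I₁ cos²(35° − 3°) = 0.5 I₀ · cos²(32°) = 0.3596 I₀.
Target fraction: 3840 / 4.03e4 lux = 0.09529 of I₀.
Need I₃/I₀ = 0.09529, so cos²(θ − 35°) = 0.09529 / 0.3596 = 0.265.
θ − 35° = arccos(√0.265) = 59.0°, giving θ ≈ 35 + 59.0 = 94.0°.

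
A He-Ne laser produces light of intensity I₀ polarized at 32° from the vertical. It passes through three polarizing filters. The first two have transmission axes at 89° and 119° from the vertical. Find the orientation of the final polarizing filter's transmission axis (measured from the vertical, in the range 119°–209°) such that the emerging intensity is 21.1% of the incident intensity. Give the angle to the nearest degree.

θ ≈ 132°

I₁ = I₀ cos²(89° − 32°) = I₀ cos²(57°) = 0.2966 I₀.
I₂ = I₁ cos²(119° − 89°) = 0.2966 I₀ · cos²(30°) = 0.2225 I₀.
Need I₃/I₀ = 0.211, so cos²(θ − 119°) = 0.211 / 0.2225 = 0.9484.
θ − 119° = arccos(√0.9484) = 13.1°, giving θ ≈ 119 + 13.1 = 132.1°.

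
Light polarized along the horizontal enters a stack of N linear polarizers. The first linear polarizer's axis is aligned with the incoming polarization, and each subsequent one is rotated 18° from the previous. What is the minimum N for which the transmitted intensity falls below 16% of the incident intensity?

First polarizer is aligned with the polarization: full transmission.
Each further stage multiplies by cos²(18°) = 0.9045.
After N polarizers: T = 0.9045^(N−1). Require T < 0.16 ⇒ N−1 > ln(0.16)/ln(0.9045) = 18.26, so N−1 ≥ 19 and N = 20.
Check: N=20 gives T = 0.1485 < 0.16; N=19 gives T = 0.1642.

N = 20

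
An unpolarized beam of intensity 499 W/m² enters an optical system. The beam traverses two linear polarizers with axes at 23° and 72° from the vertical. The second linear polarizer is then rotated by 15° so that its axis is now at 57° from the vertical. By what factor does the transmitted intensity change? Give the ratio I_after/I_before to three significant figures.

Before rotation:
Unpolarized light through the first polarizer → I₁ = ½ I₀, now polarized at 23°.
I₂ = I₁ cos²(72° − 23°) = 0.5 I₀ · cos²(49°) = 0.2152 I₀.
After rotation:
Unpolarized light through the first polarizer → I₁ = ½ I₀, now polarized at 23°.
I₂ = I₁ cos²(57° − 23°) = 0.5 I₀ · cos²(34°) = 0.3437 I₀.
Ratio = 0.3437 / 0.2152 = 1.597.

I_new/I_old ≈ 1.60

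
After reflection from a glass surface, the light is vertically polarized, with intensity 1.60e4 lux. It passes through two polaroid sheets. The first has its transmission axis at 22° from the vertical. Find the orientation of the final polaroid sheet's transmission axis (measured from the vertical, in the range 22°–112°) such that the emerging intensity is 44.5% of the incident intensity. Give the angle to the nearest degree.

I₁ = I₀ cos²(22° − 0°) = I₀ cos²(22°) = 0.8597 I₀.
Need I₂/I₀ = 0.445, so cos²(θ − 22°) = 0.445 / 0.8597 = 0.5176.
θ − 22° = arccos(√0.5176) = 44.0°, giving θ ≈ 22 + 44.0 = 66.0°.

θ ≈ 66°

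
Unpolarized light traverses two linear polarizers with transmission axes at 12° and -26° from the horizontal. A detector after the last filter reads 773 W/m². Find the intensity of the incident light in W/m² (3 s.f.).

Unpolarized light through the first polarizer → I₁ = ½ I₀, now polarized at 12°.
I₂ = I₁ cos²(-26° − 12°) = 0.5 I₀ · cos²(38°) = 0.3105 I₀.
So 773 W/m² = 0.3105 I₀, giving I₀ = 773/0.3105 = 2490 W/m².

I₀ ≈ 2490 W/m²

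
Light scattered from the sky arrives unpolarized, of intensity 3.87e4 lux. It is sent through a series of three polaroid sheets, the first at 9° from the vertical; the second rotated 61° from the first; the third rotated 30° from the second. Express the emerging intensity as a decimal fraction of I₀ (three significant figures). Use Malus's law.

Unpolarized light through the first polarizer → I₁ = 3.87e4 lux/2 = 1.935e+04 lux, polarized at 9°.
I₂ = I₁ · cos²(61°) = 1.935e+04 · 0.235 = 4548 lux.
I₃ = I₂ · cos²(30°) = 4548 · 0.75 = 3411 lux.
Transmitted fraction = 0.08814.

I/I₀ ≈ 0.0881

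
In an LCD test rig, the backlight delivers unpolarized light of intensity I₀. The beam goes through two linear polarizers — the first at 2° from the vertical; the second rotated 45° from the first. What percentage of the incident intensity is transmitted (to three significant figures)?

≈ 25.0%

Unpolarized light through the first polarizer → I₁ = ½ I₀, now polarized at 2°.
I₂ = I₁ cos²(45°) = 0.5 · 0.5 I₀ = 0.25 I₀.
That is 25% of the incident intensity.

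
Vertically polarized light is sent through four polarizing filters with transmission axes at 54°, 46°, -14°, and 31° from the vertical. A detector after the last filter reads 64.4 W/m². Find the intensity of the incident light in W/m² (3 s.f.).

I₁ = I₀ cos²(54° − 0°) = I₀ cos²(54°) = 0.3455 I₀.
I₂ = I₁ cos²(46° − 54°) = 0.3455 I₀ · cos²(8°) = 0.3388 I₀.
I₃ = I₂ cos²(-14° − 46°) = 0.3388 I₀ · cos²(60°) = 0.0847 I₀.
I₄ = I₃ cos²(31° + 14°) = 0.0847 I₀ · cos²(45°) = 0.04235 I₀.
So 64.4 W/m² = 0.04235 I₀, giving I₀ = 64.4/0.04235 = 1521 W/m².

I₀ ≈ 1520 W/m²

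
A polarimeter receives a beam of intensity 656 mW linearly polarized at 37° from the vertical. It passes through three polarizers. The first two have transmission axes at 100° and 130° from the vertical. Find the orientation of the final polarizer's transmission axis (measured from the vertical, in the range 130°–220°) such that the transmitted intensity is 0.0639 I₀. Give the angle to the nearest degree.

I₁ = I₀ cos²(100° − 37°) = I₀ cos²(63°) = 0.2061 I₀.
I₂ = I₁ cos²(130° − 100°) = 0.2061 I₀ · cos²(30°) = 0.1546 I₀.
Need I₃/I₀ = 0.0639, so cos²(θ − 130°) = 0.0639 / 0.1546 = 0.4134.
θ − 130° = arccos(√0.4134) = 50.0°, giving θ ≈ 130 + 50.0 = 180.0°.

θ ≈ 180°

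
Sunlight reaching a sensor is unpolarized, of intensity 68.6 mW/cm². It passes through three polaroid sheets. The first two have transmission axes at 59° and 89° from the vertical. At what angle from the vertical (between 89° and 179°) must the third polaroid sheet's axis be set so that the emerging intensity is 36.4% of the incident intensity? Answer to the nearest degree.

Unpolarized light through the first polarizer → I₁ = ½ I₀, now polarized at 59°.
I₂ = I₁ cos²(89° − 59°) = 0.5 I₀ · cos²(30°) = 0.375 I₀.
Need I₃/I₀ = 0.364, so cos²(θ − 89°) = 0.364 / 0.375 = 0.9707.
θ − 89° = arccos(√0.9707) = 9.9°, giving θ ≈ 89 + 9.9 = 98.9°.

θ ≈ 99°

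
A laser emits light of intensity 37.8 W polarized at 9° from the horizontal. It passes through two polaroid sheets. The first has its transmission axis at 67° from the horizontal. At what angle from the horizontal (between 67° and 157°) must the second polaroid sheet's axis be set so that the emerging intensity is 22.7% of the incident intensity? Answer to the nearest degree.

By Malus's law, I₁ = I₀ cos²(67° − 9°) = I₀ cos²(58°) = 0.2808 I₀.
Need I₂/I₀ = 0.227, so cos²(θ − 67°) = 0.227 / 0.2808 = 0.8084.
θ − 67° = arccos(√0.8084) = 26.0°, giving θ ≈ 67 + 26.0 = 93.0°.

θ ≈ 93°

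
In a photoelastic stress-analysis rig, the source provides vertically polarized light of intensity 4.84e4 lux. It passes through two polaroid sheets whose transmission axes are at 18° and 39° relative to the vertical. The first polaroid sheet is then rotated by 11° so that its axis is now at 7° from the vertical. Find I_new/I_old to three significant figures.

Before rotation:
I₁ = I₀ cos²(18° − 0°) = I₀ cos²(18°) = 0.9045 I₀.
I₂ = I₁ cos²(39° − 18°) = 0.9045 I₀ · cos²(21°) = 0.7883 I₀.
After rotation:
I₁ = I₀ cos²(7° − 0°) = I₀ cos²(7°) = 0.9851 I₀.
I₂ = I₁ cos²(39° − 7°) = 0.9851 I₀ · cos²(32°) = 0.7085 I₀.
Ratio = 0.7085 / 0.7883 = 0.8987.

I_new/I_old ≈ 0.899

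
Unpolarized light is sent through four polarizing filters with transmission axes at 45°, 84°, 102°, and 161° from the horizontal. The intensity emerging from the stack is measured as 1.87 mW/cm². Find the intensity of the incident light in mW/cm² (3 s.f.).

Unpolarized light through the first polarizer → I₁ = ½ I₀, now polarized at 45°.
I₂ = I₁ cos²(84° − 45°) = 0.5 I₀ · cos²(39°) = 0.302 I₀.
I₃ = I₂ cos²(102° − 84°) = 0.302 I₀ · cos²(18°) = 0.2731 I₀.
I₄ = I₃ cos²(161° − 102°) = 0.2731 I₀ · cos²(59°) = 0.07245 I₀.
So 1.87 mW/cm² = 0.07245 I₀, giving I₀ = 1.87/0.07245 = 25.81 mW/cm².

I₀ ≈ 25.8 mW/cm²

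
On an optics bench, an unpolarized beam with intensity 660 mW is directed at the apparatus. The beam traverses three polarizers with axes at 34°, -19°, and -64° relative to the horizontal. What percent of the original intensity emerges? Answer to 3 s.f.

Unpolarized light through the first polarizer → I₁ = 660 mW/2 = 330 mW, polarized at 34°.
I₂ = I₁ · cos²(53°) = 330 · 0.3622 = 119.5 mW.
I₃ = I₂ · cos²(45°) = 119.5 · 0.5 = 59.76 mW.
That is 9.055% of the incident intensity.

≈ 9.05%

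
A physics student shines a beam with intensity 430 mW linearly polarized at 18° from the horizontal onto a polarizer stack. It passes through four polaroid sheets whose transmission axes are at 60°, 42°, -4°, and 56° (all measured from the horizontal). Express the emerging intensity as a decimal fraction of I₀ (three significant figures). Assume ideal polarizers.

I/I₀ ≈ 0.0603

By Malus's law, I₁ = 430 mW · cos²(42°) = 237.5 mW.
I₂ = I₁ · cos²(18°) = 237.5 · 0.9045 = 214.8 mW.
I₃ = I₂ · cos²(46°) = 214.8 · 0.4826 = 103.7 mW.
I₄ = I₃ · cos²(60°) = 103.7 · 0.25 = 25.91 mW.
Transmitted fraction = 0.06026.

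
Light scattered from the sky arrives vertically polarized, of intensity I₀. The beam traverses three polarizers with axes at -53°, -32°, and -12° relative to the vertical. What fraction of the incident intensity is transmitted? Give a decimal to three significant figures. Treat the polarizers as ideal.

By Malus's law, I₁ = I₀ cos²(-53° − 0°) = I₀ cos²(53°) = 0.3622 I₀.
I₂ = I₁ cos²(-32° + 53°) = 0.3622 I₀ · cos²(21°) = 0.3157 I₀.
I₃ = I₂ cos²(-12° + 32°) = 0.3157 I₀ · cos²(20°) = 0.2787 I₀.
Transmitted fraction = 0.2787.

≈ 0.279 I₀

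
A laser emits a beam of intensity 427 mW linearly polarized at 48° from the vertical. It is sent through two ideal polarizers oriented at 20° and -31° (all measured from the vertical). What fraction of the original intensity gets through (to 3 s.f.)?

I₁ = 427 mW · cos²(28°) = 332.9 mW.
I₂ = I₁ · cos²(51°) = 332.9 · 0.396 = 131.8 mW.
Transmitted fraction = 0.3088.

I/I₀ ≈ 0.309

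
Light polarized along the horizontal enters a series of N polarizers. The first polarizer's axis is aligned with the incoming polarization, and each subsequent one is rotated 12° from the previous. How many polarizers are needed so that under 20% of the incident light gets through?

N = 38

First polarizer is aligned with the polarization: full transmission.
Each further stage multiplies by cos²(12°) = 0.9568.
After N polarizers: T = 0.9568^(N−1). Require T < 0.20 ⇒ N−1 > ln(0.20)/ln(0.9568) = 36.42, so N−1 ≥ 37 and N = 38.
Check: N=38 gives T = 0.195 < 0.20; N=37 gives T = 0.2038.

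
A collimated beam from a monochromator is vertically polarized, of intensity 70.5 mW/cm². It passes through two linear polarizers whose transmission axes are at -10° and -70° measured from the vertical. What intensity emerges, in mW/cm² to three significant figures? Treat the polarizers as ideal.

I₁ = 70.5 mW/cm² · cos²(10°) = 68.37 mW/cm².
I₂ = I₁ · cos²(60°) = 68.37 · 0.25 = 17.09 mW/cm².

I ≈ 17.1 mW/cm²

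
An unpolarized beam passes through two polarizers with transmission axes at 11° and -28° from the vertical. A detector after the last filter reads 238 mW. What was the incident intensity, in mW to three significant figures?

Unpolarized light through the first polarizer → I₁ = ½ I₀, now polarized at 11°.
I₂ = I₁ cos²(-28° − 11°) = 0.5 I₀ · cos²(39°) = 0.302 I₀.
So 238 mW = 0.302 I₀, giving I₀ = 238/0.302 = 788.1 mW.

I₀ ≈ 788 mW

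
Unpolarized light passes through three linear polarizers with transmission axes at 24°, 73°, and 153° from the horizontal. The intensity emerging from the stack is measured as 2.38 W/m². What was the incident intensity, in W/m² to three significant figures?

Unpolarized light through the first polarizer → I₁ = ½ I₀, now polarized at 24°.
I₂ = I₁ cos²(73° − 24°) = 0.5 I₀ · cos²(49°) = 0.2152 I₀.
I₃ = I₂ cos²(153° − 73°) = 0.2152 I₀ · cos²(80°) = 0.006489 I₀.
So 2.38 W/m² = 0.006489 I₀, giving I₀ = 2.38/0.006489 = 366.8 W/m².

I₀ ≈ 367 W/m²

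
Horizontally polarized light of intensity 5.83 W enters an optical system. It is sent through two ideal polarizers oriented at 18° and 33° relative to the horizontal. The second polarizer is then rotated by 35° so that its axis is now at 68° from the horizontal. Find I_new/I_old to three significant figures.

I_new/I_old ≈ 0.443

Before rotation:
I₁ = I₀ cos²(18° − 0°) = I₀ cos²(18°) = 0.9045 I₀.
I₂ = I₁ cos²(33° − 18°) = 0.9045 I₀ · cos²(15°) = 0.8439 I₀.
After rotation:
I₁ = I₀ cos²(18° − 0°) = I₀ cos²(18°) = 0.9045 I₀.
I₂ = I₁ cos²(68° − 18°) = 0.9045 I₀ · cos²(50°) = 0.3737 I₀.
Ratio = 0.3737 / 0.8439 = 0.4428.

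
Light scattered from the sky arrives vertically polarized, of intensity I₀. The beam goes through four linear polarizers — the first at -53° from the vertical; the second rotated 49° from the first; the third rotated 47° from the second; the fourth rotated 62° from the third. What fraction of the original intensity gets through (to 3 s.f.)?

By Malus's law, I₁ = I₀ cos²(-53° − 0°) = I₀ cos²(53°) = 0.3622 I₀.
I₂ = I₁ cos²(49°) = 0.3622 · 0.4304 I₀ = 0.1559 I₀.
I₃ = I₂ cos²(47°) = 0.1559 · 0.4651 I₀ = 0.07251 I₀.
I₄ = I₃ cos²(62°) = 0.07251 · 0.2204 I₀ = 0.01598 I₀.
Transmitted fraction = 0.01598.

≈ 0.0160 I₀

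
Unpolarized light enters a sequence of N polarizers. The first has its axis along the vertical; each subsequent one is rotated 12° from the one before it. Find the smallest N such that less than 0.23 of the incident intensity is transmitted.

N = 19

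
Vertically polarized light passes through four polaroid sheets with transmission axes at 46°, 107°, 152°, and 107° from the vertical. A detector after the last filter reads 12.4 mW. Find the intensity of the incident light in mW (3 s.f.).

I₀ ≈ 437 mW

I₁ = I₀ cos²(46° − 0°) = I₀ cos²(46°) = 0.4826 I₀.
I₂ = I₁ cos²(107° − 46°) = 0.4826 I₀ · cos²(61°) = 0.1134 I₀.
I₃ = I₂ cos²(152° − 107°) = 0.1134 I₀ · cos²(45°) = 0.05671 I₀.
I₄ = I₃ cos²(107° − 152°) = 0.05671 I₀ · cos²(45°) = 0.02835 I₀.
So 12.4 mW = 0.02835 I₀, giving I₀ = 12.4/0.02835 = 437.3 mW.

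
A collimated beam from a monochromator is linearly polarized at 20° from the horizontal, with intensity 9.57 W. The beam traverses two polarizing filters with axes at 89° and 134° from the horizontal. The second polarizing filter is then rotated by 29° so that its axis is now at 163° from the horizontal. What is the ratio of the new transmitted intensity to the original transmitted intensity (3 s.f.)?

Before rotation:
By Malus's law, I₁ = I₀ cos²(89° − 20°) = I₀ cos²(69°) = 0.1284 I₀.
I₂ = I₁ cos²(134° − 89°) = 0.1284 I₀ · cos²(45°) = 0.06421 I₀.
After rotation:
I₁ = I₀ cos²(89° − 20°) = I₀ cos²(69°) = 0.1284 I₀.
I₂ = I₁ cos²(163° − 89°) = 0.1284 I₀ · cos²(74°) = 0.009757 I₀.
Ratio = 0.009757 / 0.06421 = 0.152.

I_new/I_old ≈ 0.152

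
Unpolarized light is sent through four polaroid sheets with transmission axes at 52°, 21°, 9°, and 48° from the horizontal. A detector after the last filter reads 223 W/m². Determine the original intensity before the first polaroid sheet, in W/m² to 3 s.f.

Unpolarized light through the first polarizer → I₁ = ½ I₀, now polarized at 52°.
I₂ = I₁ cos²(21° − 52°) = 0.5 I₀ · cos²(31°) = 0.3674 I₀.
I₃ = I₂ cos²(9° − 21°) = 0.3674 I₀ · cos²(12°) = 0.3515 I₀.
I₄ = I₃ cos²(48° − 9°) = 0.3515 I₀ · cos²(39°) = 0.2123 I₀.
So 223 W/m² = 0.2123 I₀, giving I₀ = 223/0.2123 = 1050 W/m².

I₀ ≈ 1050 W/m²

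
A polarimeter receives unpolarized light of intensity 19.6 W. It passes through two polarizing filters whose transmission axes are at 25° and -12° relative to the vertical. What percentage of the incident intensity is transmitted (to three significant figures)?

Unpolarized light through the first polarizer → I₁ = 19.6 W/2 = 9.8 W, polarized at 25°.
I₂ = I₁ · cos²(37°) = 9.8 · 0.6378 = 6.251 W.
That is 31.89% of the incident intensity.

≈ 31.9%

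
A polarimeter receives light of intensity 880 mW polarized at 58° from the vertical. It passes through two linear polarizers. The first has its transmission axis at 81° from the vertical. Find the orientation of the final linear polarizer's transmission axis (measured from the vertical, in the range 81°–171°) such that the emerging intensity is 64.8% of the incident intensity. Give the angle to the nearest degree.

θ ≈ 110°

I₁ = I₀ cos²(81° − 58°) = I₀ cos²(23°) = 0.8473 I₀.
Need I₂/I₀ = 0.648, so cos²(θ − 81°) = 0.648 / 0.8473 = 0.7648.
θ − 81° = arccos(√0.7648) = 29.0°, giving θ ≈ 81 + 29.0 = 110.0°.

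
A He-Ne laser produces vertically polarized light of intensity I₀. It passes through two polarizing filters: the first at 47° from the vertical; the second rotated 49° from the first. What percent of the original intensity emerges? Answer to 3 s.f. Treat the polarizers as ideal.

I₁ = I₀ cos²(47° − 0°) = I₀ cos²(47°) = 0.4651 I₀.
I₂ = I₁ cos²(49°) = 0.4651 · 0.4304 I₀ = 0.2002 I₀.
That is 20.02% of the incident intensity.

≈ 20.0%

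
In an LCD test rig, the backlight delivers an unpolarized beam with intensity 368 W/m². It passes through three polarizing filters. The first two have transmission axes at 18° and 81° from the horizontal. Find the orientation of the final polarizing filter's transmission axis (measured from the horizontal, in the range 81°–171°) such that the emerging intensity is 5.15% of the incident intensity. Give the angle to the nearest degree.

Unpolarized light through the first polarizer → I₁ = ½ I₀, now polarized at 18°.
I₂ = I₁ cos²(81° − 18°) = 0.5 I₀ · cos²(63°) = 0.1031 I₀.
Need I₃/I₀ = 0.0515, so cos²(θ − 81°) = 0.0515 / 0.1031 = 0.4997.
θ − 81° = arccos(√0.4997) = 45.0°, giving θ ≈ 81 + 45.0 = 126.0°.

θ ≈ 126°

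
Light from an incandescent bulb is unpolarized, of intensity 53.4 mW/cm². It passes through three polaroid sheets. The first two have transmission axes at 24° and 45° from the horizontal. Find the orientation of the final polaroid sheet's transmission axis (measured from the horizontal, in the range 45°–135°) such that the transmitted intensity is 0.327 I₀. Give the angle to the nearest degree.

θ ≈ 75°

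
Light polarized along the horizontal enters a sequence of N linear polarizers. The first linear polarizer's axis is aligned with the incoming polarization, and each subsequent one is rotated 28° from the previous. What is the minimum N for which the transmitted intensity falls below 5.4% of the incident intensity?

N = 13

First polarizer is aligned with the polarization: full transmission.
Each further stage multiplies by cos²(28°) = 0.7796.
After N polarizers: T = 0.7796^(N−1). Require T < 0.054 ⇒ N−1 > ln(0.054)/ln(0.7796) = 11.72, so N−1 ≥ 12 and N = 13.
Check: N=13 gives T = 0.0504 < 0.054; N=12 gives T = 0.06465.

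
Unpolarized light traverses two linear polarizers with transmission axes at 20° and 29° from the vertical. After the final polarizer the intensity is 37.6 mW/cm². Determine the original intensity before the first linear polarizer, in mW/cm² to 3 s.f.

I₀ ≈ 77.1 mW/cm²

Unpolarized light through the first polarizer → I₁ = ½ I₀, now polarized at 20°.
I₂ = I₁ cos²(29° − 20°) = 0.5 I₀ · cos²(9°) = 0.4878 I₀.
So 37.6 mW/cm² = 0.4878 I₀, giving I₀ = 37.6/0.4878 = 77.09 mW/cm².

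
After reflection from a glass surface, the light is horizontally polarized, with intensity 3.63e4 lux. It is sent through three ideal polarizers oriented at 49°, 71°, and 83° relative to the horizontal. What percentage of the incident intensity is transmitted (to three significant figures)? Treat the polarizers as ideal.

I₁ = 3.63e4 lux · cos²(49°) = 1.562e+04 lux.
I₂ = I₁ · cos²(22°) = 1.562e+04 · 0.8597 = 1.343e+04 lux.
I₃ = I₂ · cos²(12°) = 1.343e+04 · 0.9568 = 1.285e+04 lux.
That is 35.4% of the incident intensity.

≈ 35.4%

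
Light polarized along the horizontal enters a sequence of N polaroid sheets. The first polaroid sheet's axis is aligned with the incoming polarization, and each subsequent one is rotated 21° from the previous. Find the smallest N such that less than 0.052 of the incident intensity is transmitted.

First polarizer is aligned with the polarization: full transmission.
Each further stage multiplies by cos²(21°) = 0.8716.
After N polarizers: T = 0.8716^(N−1). Require T < 0.052 ⇒ N−1 > ln(0.052)/ln(0.8716) = 21.51, so N−1 ≥ 22 and N = 23.
Check: N=23 gives T = 0.0486 < 0.052; N=22 gives T = 0.05577.

N = 23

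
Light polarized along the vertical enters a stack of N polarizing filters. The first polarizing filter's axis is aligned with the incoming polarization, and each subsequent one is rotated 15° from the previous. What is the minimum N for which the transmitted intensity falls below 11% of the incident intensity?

First polarizer is aligned with the polarization: full transmission.
Each further stage multiplies by cos²(15°) = 0.933.
After N polarizers: T = 0.933^(N−1). Require T < 0.11 ⇒ N−1 > ln(0.11)/ln(0.933) = 31.83, so N−1 ≥ 32 and N = 33.
Check: N=33 gives T = 0.1087 < 0.11; N=32 gives T = 0.1166.

N = 33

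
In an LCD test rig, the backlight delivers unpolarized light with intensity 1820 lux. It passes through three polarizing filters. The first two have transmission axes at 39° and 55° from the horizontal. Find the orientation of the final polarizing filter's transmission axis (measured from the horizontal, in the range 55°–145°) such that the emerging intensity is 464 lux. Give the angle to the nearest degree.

Unpolarized light through the first polarizer → I₁ = ½ I₀, now polarized at 39°.
I₂ = I₁ cos²(55° − 39°) = 0.5 I₀ · cos²(16°) = 0.462 I₀.
Target fraction: 464 / 1820 lux = 0.2549 of I₀.
Need I₃/I₀ = 0.2549, so cos²(θ − 55°) = 0.2549 / 0.462 = 0.5518.
θ − 55° = arccos(√0.5518) = 42.0°, giving θ ≈ 55 + 42.0 = 97.0°.

θ ≈ 97°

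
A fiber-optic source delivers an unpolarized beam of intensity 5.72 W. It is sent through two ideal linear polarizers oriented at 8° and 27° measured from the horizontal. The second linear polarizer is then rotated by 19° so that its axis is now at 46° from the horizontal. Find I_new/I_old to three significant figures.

Before rotation:
Unpolarized light through the first polarizer → I₁ = ½ I₀, now polarized at 8°.
I₂ = I₁ cos²(27° − 8°) = 0.5 I₀ · cos²(19°) = 0.447 I₀.
After rotation:
Unpolarized light through the first polarizer → I₁ = ½ I₀, now polarized at 8°.
I₂ = I₁ cos²(46° − 8°) = 0.5 I₀ · cos²(38°) = 0.3105 I₀.
Ratio = 0.3105 / 0.447 = 0.6946.

I_new/I_old ≈ 0.695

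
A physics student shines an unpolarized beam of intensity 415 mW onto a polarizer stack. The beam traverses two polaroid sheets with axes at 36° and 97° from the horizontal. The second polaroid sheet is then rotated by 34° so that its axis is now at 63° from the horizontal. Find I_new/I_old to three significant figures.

I_new/I_old ≈ 3.38

Before rotation:
Unpolarized light through the first polarizer → I₁ = ½ I₀, now polarized at 36°.
I₂ = I₁ cos²(97° − 36°) = 0.5 I₀ · cos²(61°) = 0.1175 I₀.
After rotation:
Unpolarized light through the first polarizer → I₁ = ½ I₀, now polarized at 36°.
I₂ = I₁ cos²(63° − 36°) = 0.5 I₀ · cos²(27°) = 0.3969 I₀.
Ratio = 0.3969 / 0.1175 = 3.378.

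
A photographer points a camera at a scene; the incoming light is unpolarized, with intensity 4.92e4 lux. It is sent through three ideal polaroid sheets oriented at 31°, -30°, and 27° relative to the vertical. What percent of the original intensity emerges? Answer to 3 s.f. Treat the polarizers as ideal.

≈ 3.49%

Unpolarized light through the first polarizer → I₁ = 4.92e4 lux/2 = 2.46e+04 lux, polarized at 31°.
I₂ = I₁ · cos²(61°) = 2.46e+04 · 0.235 = 5782 lux.
I₃ = I₂ · cos²(57°) = 5782 · 0.2966 = 1715 lux.
That is 3.486% of the incident intensity.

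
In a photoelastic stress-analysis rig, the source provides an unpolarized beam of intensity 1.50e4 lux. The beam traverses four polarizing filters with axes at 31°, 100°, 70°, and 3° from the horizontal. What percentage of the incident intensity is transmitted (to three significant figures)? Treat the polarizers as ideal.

Unpolarized light through the first polarizer → I₁ = 1.50e4 lux/2 = 7500 lux, polarized at 31°.
I₂ = I₁ · cos²(69°) = 7500 · 0.1284 = 963.2 lux.
I₃ = I₂ · cos²(30°) = 963.2 · 0.75 = 722.4 lux.
I₄ = I₃ · cos²(67°) = 722.4 · 0.1527 = 110.3 lux.
That is 0.7353% of the incident intensity.

≈ 0.735%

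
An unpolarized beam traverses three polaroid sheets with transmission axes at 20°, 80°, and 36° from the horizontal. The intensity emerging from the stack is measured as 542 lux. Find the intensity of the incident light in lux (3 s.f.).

I₀ ≈ 8380 lux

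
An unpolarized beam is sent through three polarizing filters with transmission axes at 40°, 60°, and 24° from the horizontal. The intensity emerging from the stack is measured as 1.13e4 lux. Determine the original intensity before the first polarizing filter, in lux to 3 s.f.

Unpolarized light through the first polarizer → I₁ = ½ I₀, now polarized at 40°.
I₂ = I₁ cos²(60° − 40°) = 0.5 I₀ · cos²(20°) = 0.4415 I₀.
I₃ = I₂ cos²(24° − 60°) = 0.4415 I₀ · cos²(36°) = 0.289 I₀.
So 1.13e4 lux = 0.289 I₀, giving I₀ = 1.13e4/0.289 = 3.91e+04 lux.

I₀ ≈ 3.91e4 lux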